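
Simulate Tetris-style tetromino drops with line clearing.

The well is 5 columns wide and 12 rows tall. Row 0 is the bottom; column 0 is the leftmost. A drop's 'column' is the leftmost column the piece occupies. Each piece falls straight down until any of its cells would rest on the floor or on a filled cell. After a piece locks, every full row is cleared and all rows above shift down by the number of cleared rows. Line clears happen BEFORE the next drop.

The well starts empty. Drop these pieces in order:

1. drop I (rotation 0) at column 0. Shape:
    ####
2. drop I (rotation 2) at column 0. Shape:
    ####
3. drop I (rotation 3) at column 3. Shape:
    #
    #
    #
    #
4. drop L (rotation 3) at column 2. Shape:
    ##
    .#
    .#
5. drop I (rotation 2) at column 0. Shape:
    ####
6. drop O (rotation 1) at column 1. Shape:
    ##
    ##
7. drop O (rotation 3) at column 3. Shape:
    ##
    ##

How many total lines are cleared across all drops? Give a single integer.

Drop 1: I rot0 at col 0 lands with bottom-row=0; cleared 0 line(s) (total 0); column heights now [1 1 1 1 0], max=1
Drop 2: I rot2 at col 0 lands with bottom-row=1; cleared 0 line(s) (total 0); column heights now [2 2 2 2 0], max=2
Drop 3: I rot3 at col 3 lands with bottom-row=2; cleared 0 line(s) (total 0); column heights now [2 2 2 6 0], max=6
Drop 4: L rot3 at col 2 lands with bottom-row=6; cleared 0 line(s) (total 0); column heights now [2 2 9 9 0], max=9
Drop 5: I rot2 at col 0 lands with bottom-row=9; cleared 0 line(s) (total 0); column heights now [10 10 10 10 0], max=10
Drop 6: O rot1 at col 1 lands with bottom-row=10; cleared 0 line(s) (total 0); column heights now [10 12 12 10 0], max=12
Drop 7: O rot3 at col 3 lands with bottom-row=10; cleared 0 line(s) (total 0); column heights now [10 12 12 12 12], max=12

Answer: 0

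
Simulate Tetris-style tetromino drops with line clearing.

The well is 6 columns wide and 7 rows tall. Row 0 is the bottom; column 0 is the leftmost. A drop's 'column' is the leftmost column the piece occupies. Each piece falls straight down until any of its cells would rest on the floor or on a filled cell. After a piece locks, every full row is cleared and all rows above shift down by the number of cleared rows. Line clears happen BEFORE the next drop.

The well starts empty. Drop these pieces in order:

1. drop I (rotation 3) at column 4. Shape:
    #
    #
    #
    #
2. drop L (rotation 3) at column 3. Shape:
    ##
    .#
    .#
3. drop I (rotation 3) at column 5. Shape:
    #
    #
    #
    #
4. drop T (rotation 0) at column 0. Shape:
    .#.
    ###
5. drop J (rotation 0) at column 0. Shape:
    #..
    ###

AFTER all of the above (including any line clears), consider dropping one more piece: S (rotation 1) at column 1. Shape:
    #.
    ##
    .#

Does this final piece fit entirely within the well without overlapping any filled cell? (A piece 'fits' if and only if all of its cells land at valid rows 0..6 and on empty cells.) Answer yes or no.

Answer: yes

Derivation:
Drop 1: I rot3 at col 4 lands with bottom-row=0; cleared 0 line(s) (total 0); column heights now [0 0 0 0 4 0], max=4
Drop 2: L rot3 at col 3 lands with bottom-row=4; cleared 0 line(s) (total 0); column heights now [0 0 0 7 7 0], max=7
Drop 3: I rot3 at col 5 lands with bottom-row=0; cleared 0 line(s) (total 0); column heights now [0 0 0 7 7 4], max=7
Drop 4: T rot0 at col 0 lands with bottom-row=0; cleared 0 line(s) (total 0); column heights now [1 2 1 7 7 4], max=7
Drop 5: J rot0 at col 0 lands with bottom-row=2; cleared 0 line(s) (total 0); column heights now [4 3 3 7 7 4], max=7
Test piece S rot1 at col 1 (width 2): heights before test = [4 3 3 7 7 4]; fits = True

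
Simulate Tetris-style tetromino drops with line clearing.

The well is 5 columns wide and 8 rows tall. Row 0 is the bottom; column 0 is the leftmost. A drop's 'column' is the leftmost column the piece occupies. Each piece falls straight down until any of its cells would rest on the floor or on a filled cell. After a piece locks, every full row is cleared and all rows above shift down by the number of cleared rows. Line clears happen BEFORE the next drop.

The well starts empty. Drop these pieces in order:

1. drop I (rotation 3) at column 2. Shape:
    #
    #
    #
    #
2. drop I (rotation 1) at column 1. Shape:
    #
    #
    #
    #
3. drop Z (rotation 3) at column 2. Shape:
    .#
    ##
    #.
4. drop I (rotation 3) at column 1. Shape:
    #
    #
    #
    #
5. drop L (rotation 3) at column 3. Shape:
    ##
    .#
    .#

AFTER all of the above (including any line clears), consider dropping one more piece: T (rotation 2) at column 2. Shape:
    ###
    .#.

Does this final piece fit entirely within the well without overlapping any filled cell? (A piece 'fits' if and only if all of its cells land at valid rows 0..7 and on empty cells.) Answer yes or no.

Drop 1: I rot3 at col 2 lands with bottom-row=0; cleared 0 line(s) (total 0); column heights now [0 0 4 0 0], max=4
Drop 2: I rot1 at col 1 lands with bottom-row=0; cleared 0 line(s) (total 0); column heights now [0 4 4 0 0], max=4
Drop 3: Z rot3 at col 2 lands with bottom-row=4; cleared 0 line(s) (total 0); column heights now [0 4 6 7 0], max=7
Drop 4: I rot3 at col 1 lands with bottom-row=4; cleared 0 line(s) (total 0); column heights now [0 8 6 7 0], max=8
Drop 5: L rot3 at col 3 lands with bottom-row=5; cleared 0 line(s) (total 0); column heights now [0 8 6 8 8], max=8
Test piece T rot2 at col 2 (width 3): heights before test = [0 8 6 8 8]; fits = False

Answer: no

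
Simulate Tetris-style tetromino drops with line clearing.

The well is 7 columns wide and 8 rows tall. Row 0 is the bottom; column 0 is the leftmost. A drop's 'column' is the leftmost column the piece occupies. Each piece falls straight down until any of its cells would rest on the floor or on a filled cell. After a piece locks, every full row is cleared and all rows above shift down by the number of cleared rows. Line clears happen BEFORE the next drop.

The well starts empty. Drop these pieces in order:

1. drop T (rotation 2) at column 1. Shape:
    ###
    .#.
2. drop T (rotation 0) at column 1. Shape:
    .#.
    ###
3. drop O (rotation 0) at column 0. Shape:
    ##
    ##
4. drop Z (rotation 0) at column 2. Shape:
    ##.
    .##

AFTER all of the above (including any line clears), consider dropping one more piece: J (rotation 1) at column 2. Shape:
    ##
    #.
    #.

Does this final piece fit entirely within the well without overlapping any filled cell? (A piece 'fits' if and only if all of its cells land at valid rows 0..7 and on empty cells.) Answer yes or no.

Answer: yes

Derivation:
Drop 1: T rot2 at col 1 lands with bottom-row=0; cleared 0 line(s) (total 0); column heights now [0 2 2 2 0 0 0], max=2
Drop 2: T rot0 at col 1 lands with bottom-row=2; cleared 0 line(s) (total 0); column heights now [0 3 4 3 0 0 0], max=4
Drop 3: O rot0 at col 0 lands with bottom-row=3; cleared 0 line(s) (total 0); column heights now [5 5 4 3 0 0 0], max=5
Drop 4: Z rot0 at col 2 lands with bottom-row=3; cleared 0 line(s) (total 0); column heights now [5 5 5 5 4 0 0], max=5
Test piece J rot1 at col 2 (width 2): heights before test = [5 5 5 5 4 0 0]; fits = True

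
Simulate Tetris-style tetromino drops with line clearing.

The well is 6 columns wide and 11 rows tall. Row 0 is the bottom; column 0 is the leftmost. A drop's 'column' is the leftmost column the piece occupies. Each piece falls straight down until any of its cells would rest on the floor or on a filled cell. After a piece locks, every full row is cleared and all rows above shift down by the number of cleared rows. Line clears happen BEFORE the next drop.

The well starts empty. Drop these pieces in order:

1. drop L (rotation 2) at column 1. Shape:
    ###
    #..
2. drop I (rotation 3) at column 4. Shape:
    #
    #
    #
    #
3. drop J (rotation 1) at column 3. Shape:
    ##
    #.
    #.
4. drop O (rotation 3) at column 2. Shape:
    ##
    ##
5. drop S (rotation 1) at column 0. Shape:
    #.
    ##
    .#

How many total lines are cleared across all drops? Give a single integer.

Answer: 0

Derivation:
Drop 1: L rot2 at col 1 lands with bottom-row=0; cleared 0 line(s) (total 0); column heights now [0 2 2 2 0 0], max=2
Drop 2: I rot3 at col 4 lands with bottom-row=0; cleared 0 line(s) (total 0); column heights now [0 2 2 2 4 0], max=4
Drop 3: J rot1 at col 3 lands with bottom-row=2; cleared 0 line(s) (total 0); column heights now [0 2 2 5 5 0], max=5
Drop 4: O rot3 at col 2 lands with bottom-row=5; cleared 0 line(s) (total 0); column heights now [0 2 7 7 5 0], max=7
Drop 5: S rot1 at col 0 lands with bottom-row=2; cleared 0 line(s) (total 0); column heights now [5 4 7 7 5 0], max=7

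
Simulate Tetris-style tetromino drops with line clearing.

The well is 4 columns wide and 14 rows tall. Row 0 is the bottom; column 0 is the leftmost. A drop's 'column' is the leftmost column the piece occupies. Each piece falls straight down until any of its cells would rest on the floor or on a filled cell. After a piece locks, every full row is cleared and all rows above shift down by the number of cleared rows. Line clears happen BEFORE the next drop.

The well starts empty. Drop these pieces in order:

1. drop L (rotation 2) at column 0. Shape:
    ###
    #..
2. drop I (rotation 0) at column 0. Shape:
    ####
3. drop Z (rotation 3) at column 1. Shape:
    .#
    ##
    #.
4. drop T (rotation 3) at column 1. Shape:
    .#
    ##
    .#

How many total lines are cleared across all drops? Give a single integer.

Answer: 1

Derivation:
Drop 1: L rot2 at col 0 lands with bottom-row=0; cleared 0 line(s) (total 0); column heights now [2 2 2 0], max=2
Drop 2: I rot0 at col 0 lands with bottom-row=2; cleared 1 line(s) (total 1); column heights now [2 2 2 0], max=2
Drop 3: Z rot3 at col 1 lands with bottom-row=2; cleared 0 line(s) (total 1); column heights now [2 4 5 0], max=5
Drop 4: T rot3 at col 1 lands with bottom-row=5; cleared 0 line(s) (total 1); column heights now [2 7 8 0], max=8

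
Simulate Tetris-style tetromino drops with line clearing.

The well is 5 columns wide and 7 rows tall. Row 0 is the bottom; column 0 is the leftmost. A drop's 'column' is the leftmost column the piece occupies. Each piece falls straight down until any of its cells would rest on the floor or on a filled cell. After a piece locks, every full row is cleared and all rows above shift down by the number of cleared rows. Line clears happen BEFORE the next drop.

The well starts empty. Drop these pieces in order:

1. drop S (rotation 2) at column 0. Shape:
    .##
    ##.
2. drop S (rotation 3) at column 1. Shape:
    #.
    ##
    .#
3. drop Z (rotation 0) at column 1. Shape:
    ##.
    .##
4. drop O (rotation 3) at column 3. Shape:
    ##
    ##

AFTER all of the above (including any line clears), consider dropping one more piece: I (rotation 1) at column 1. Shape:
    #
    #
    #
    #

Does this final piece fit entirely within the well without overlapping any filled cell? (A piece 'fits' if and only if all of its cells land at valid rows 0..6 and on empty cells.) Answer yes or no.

Answer: no

Derivation:
Drop 1: S rot2 at col 0 lands with bottom-row=0; cleared 0 line(s) (total 0); column heights now [1 2 2 0 0], max=2
Drop 2: S rot3 at col 1 lands with bottom-row=2; cleared 0 line(s) (total 0); column heights now [1 5 4 0 0], max=5
Drop 3: Z rot0 at col 1 lands with bottom-row=4; cleared 0 line(s) (total 0); column heights now [1 6 6 5 0], max=6
Drop 4: O rot3 at col 3 lands with bottom-row=5; cleared 0 line(s) (total 0); column heights now [1 6 6 7 7], max=7
Test piece I rot1 at col 1 (width 1): heights before test = [1 6 6 7 7]; fits = False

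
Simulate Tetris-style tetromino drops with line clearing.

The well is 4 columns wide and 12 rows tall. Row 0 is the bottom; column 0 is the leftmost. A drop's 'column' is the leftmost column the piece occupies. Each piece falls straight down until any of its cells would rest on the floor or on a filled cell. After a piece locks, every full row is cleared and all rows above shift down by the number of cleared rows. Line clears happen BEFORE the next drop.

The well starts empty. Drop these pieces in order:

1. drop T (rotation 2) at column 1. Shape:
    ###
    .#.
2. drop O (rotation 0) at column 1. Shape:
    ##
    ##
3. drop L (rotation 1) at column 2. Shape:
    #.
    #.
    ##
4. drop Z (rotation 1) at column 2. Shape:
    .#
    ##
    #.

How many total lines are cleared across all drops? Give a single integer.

Answer: 0

Derivation:
Drop 1: T rot2 at col 1 lands with bottom-row=0; cleared 0 line(s) (total 0); column heights now [0 2 2 2], max=2
Drop 2: O rot0 at col 1 lands with bottom-row=2; cleared 0 line(s) (total 0); column heights now [0 4 4 2], max=4
Drop 3: L rot1 at col 2 lands with bottom-row=4; cleared 0 line(s) (total 0); column heights now [0 4 7 5], max=7
Drop 4: Z rot1 at col 2 lands with bottom-row=7; cleared 0 line(s) (total 0); column heights now [0 4 9 10], max=10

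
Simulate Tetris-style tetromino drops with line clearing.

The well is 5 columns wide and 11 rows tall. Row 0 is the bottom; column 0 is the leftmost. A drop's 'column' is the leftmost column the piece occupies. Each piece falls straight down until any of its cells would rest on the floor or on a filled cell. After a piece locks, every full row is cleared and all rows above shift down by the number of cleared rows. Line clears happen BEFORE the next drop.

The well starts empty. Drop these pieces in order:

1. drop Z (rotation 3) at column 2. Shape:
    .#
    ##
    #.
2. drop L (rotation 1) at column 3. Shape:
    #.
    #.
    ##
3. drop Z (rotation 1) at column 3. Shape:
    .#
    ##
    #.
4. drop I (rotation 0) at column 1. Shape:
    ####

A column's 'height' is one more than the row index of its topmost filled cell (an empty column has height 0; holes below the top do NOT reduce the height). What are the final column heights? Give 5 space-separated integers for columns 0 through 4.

Answer: 0 10 10 10 10

Derivation:
Drop 1: Z rot3 at col 2 lands with bottom-row=0; cleared 0 line(s) (total 0); column heights now [0 0 2 3 0], max=3
Drop 2: L rot1 at col 3 lands with bottom-row=3; cleared 0 line(s) (total 0); column heights now [0 0 2 6 4], max=6
Drop 3: Z rot1 at col 3 lands with bottom-row=6; cleared 0 line(s) (total 0); column heights now [0 0 2 8 9], max=9
Drop 4: I rot0 at col 1 lands with bottom-row=9; cleared 0 line(s) (total 0); column heights now [0 10 10 10 10], max=10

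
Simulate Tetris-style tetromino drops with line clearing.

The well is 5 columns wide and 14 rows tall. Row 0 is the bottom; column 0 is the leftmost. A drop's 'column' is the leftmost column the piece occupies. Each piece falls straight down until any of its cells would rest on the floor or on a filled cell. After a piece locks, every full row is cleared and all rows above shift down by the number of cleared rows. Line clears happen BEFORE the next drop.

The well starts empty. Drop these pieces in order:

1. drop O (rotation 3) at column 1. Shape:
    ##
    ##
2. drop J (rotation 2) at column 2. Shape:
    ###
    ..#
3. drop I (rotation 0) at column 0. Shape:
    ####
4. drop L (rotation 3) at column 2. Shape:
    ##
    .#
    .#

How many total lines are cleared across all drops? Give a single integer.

Answer: 0

Derivation:
Drop 1: O rot3 at col 1 lands with bottom-row=0; cleared 0 line(s) (total 0); column heights now [0 2 2 0 0], max=2
Drop 2: J rot2 at col 2 lands with bottom-row=1; cleared 0 line(s) (total 0); column heights now [0 2 3 3 3], max=3
Drop 3: I rot0 at col 0 lands with bottom-row=3; cleared 0 line(s) (total 0); column heights now [4 4 4 4 3], max=4
Drop 4: L rot3 at col 2 lands with bottom-row=4; cleared 0 line(s) (total 0); column heights now [4 4 7 7 3], max=7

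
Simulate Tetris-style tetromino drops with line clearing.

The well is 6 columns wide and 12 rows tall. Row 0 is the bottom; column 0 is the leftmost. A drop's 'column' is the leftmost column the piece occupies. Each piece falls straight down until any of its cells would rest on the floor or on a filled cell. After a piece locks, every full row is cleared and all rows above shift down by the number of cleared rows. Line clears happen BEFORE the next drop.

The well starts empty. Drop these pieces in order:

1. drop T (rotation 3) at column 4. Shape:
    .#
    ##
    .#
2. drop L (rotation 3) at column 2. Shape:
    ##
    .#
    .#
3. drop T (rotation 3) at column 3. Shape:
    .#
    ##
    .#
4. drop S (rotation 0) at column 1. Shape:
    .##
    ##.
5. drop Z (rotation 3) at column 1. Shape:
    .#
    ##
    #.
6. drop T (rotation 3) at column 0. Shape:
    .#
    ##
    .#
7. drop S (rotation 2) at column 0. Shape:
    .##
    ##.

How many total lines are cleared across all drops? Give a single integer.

Drop 1: T rot3 at col 4 lands with bottom-row=0; cleared 0 line(s) (total 0); column heights now [0 0 0 0 2 3], max=3
Drop 2: L rot3 at col 2 lands with bottom-row=0; cleared 0 line(s) (total 0); column heights now [0 0 3 3 2 3], max=3
Drop 3: T rot3 at col 3 lands with bottom-row=2; cleared 0 line(s) (total 0); column heights now [0 0 3 4 5 3], max=5
Drop 4: S rot0 at col 1 lands with bottom-row=3; cleared 0 line(s) (total 0); column heights now [0 4 5 5 5 3], max=5
Drop 5: Z rot3 at col 1 lands with bottom-row=4; cleared 0 line(s) (total 0); column heights now [0 6 7 5 5 3], max=7
Drop 6: T rot3 at col 0 lands with bottom-row=6; cleared 0 line(s) (total 0); column heights now [8 9 7 5 5 3], max=9
Drop 7: S rot2 at col 0 lands with bottom-row=9; cleared 0 line(s) (total 0); column heights now [10 11 11 5 5 3], max=11

Answer: 0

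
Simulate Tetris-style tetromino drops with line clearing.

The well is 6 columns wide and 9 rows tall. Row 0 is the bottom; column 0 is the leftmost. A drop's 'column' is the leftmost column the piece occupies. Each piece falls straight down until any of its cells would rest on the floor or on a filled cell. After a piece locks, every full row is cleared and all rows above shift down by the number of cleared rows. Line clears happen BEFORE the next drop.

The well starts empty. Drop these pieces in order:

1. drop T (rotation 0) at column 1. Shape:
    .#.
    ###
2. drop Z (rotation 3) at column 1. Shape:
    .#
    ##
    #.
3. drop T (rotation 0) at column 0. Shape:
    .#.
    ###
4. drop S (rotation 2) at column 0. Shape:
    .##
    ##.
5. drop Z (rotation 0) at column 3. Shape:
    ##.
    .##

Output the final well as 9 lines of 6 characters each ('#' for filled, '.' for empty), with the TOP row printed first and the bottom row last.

Drop 1: T rot0 at col 1 lands with bottom-row=0; cleared 0 line(s) (total 0); column heights now [0 1 2 1 0 0], max=2
Drop 2: Z rot3 at col 1 lands with bottom-row=1; cleared 0 line(s) (total 0); column heights now [0 3 4 1 0 0], max=4
Drop 3: T rot0 at col 0 lands with bottom-row=4; cleared 0 line(s) (total 0); column heights now [5 6 5 1 0 0], max=6
Drop 4: S rot2 at col 0 lands with bottom-row=6; cleared 0 line(s) (total 0); column heights now [7 8 8 1 0 0], max=8
Drop 5: Z rot0 at col 3 lands with bottom-row=0; cleared 0 line(s) (total 0); column heights now [7 8 8 2 2 1], max=8

Answer: ......
.##...
##....
.#....
###...
..#...
.##...
.####.
.#####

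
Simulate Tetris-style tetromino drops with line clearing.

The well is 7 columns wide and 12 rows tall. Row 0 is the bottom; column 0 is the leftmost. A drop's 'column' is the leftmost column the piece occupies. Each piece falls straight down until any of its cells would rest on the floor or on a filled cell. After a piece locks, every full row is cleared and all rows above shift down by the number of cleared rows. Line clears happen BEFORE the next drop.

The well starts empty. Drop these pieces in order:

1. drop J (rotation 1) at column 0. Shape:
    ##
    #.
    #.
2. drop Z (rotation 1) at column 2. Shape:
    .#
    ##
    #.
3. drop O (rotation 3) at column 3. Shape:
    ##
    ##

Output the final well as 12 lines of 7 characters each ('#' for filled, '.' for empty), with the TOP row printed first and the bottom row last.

Answer: .......
.......
.......
.......
.......
.......
.......
...##..
...##..
##.#...
#.##...
#.#....

Derivation:
Drop 1: J rot1 at col 0 lands with bottom-row=0; cleared 0 line(s) (total 0); column heights now [3 3 0 0 0 0 0], max=3
Drop 2: Z rot1 at col 2 lands with bottom-row=0; cleared 0 line(s) (total 0); column heights now [3 3 2 3 0 0 0], max=3
Drop 3: O rot3 at col 3 lands with bottom-row=3; cleared 0 line(s) (total 0); column heights now [3 3 2 5 5 0 0], max=5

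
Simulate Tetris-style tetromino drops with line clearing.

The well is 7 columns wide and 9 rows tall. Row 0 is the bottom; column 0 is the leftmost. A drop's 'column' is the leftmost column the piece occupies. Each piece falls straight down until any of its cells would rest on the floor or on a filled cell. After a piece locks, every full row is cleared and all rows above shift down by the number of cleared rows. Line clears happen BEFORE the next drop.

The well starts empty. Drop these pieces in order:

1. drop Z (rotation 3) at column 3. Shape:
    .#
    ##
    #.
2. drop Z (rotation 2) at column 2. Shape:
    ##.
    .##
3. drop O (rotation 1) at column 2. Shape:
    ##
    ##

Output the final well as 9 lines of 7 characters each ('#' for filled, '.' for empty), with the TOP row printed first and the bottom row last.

Drop 1: Z rot3 at col 3 lands with bottom-row=0; cleared 0 line(s) (total 0); column heights now [0 0 0 2 3 0 0], max=3
Drop 2: Z rot2 at col 2 lands with bottom-row=3; cleared 0 line(s) (total 0); column heights now [0 0 5 5 4 0 0], max=5
Drop 3: O rot1 at col 2 lands with bottom-row=5; cleared 0 line(s) (total 0); column heights now [0 0 7 7 4 0 0], max=7

Answer: .......
.......
..##...
..##...
..##...
...##..
....#..
...##..
...#...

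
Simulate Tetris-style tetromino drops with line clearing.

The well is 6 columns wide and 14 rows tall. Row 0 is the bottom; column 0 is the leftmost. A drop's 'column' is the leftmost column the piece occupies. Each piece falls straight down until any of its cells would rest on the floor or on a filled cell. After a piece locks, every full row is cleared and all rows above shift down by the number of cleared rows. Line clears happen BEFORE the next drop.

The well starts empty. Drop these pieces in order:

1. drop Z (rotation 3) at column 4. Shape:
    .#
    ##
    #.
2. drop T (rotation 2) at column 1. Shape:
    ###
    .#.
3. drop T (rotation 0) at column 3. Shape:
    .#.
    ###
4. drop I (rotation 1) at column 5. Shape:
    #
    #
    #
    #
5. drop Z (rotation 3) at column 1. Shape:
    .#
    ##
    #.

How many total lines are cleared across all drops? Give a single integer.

Answer: 0

Derivation:
Drop 1: Z rot3 at col 4 lands with bottom-row=0; cleared 0 line(s) (total 0); column heights now [0 0 0 0 2 3], max=3
Drop 2: T rot2 at col 1 lands with bottom-row=0; cleared 0 line(s) (total 0); column heights now [0 2 2 2 2 3], max=3
Drop 3: T rot0 at col 3 lands with bottom-row=3; cleared 0 line(s) (total 0); column heights now [0 2 2 4 5 4], max=5
Drop 4: I rot1 at col 5 lands with bottom-row=4; cleared 0 line(s) (total 0); column heights now [0 2 2 4 5 8], max=8
Drop 5: Z rot3 at col 1 lands with bottom-row=2; cleared 0 line(s) (total 0); column heights now [0 4 5 4 5 8], max=8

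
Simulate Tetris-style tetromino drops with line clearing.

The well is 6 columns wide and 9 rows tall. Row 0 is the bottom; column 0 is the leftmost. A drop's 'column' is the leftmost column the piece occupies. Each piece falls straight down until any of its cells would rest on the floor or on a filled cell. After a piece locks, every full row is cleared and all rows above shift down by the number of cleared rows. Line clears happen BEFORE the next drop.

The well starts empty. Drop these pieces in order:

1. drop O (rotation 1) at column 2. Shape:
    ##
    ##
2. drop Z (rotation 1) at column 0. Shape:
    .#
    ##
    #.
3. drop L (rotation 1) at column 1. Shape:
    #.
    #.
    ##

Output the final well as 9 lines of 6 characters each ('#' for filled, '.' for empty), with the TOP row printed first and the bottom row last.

Drop 1: O rot1 at col 2 lands with bottom-row=0; cleared 0 line(s) (total 0); column heights now [0 0 2 2 0 0], max=2
Drop 2: Z rot1 at col 0 lands with bottom-row=0; cleared 0 line(s) (total 0); column heights now [2 3 2 2 0 0], max=3
Drop 3: L rot1 at col 1 lands with bottom-row=3; cleared 0 line(s) (total 0); column heights now [2 6 4 2 0 0], max=6

Answer: ......
......
......
.#....
.#....
.##...
.#....
####..
#.##..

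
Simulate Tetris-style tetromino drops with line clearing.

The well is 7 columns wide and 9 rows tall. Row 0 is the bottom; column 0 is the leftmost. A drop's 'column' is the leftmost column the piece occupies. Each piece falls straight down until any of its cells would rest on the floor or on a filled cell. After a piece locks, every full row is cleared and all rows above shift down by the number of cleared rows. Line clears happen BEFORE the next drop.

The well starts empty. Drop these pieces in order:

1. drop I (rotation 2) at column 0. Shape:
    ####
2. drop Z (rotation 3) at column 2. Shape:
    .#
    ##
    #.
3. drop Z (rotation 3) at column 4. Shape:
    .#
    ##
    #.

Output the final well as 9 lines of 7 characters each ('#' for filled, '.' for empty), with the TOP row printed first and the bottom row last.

Drop 1: I rot2 at col 0 lands with bottom-row=0; cleared 0 line(s) (total 0); column heights now [1 1 1 1 0 0 0], max=1
Drop 2: Z rot3 at col 2 lands with bottom-row=1; cleared 0 line(s) (total 0); column heights now [1 1 3 4 0 0 0], max=4
Drop 3: Z rot3 at col 4 lands with bottom-row=0; cleared 0 line(s) (total 0); column heights now [1 1 3 4 2 3 0], max=4

Answer: .......
.......
.......
.......
.......
...#...
..##.#.
..#.##.
#####..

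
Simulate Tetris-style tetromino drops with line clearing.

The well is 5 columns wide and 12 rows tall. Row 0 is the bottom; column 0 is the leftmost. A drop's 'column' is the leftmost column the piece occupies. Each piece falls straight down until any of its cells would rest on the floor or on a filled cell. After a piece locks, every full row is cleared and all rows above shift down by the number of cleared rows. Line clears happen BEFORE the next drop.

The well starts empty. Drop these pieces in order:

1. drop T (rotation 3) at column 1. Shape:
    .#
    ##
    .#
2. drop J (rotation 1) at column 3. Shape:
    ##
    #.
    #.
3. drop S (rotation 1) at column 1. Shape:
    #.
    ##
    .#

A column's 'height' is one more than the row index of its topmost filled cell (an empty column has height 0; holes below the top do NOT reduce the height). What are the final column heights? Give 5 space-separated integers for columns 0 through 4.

Drop 1: T rot3 at col 1 lands with bottom-row=0; cleared 0 line(s) (total 0); column heights now [0 2 3 0 0], max=3
Drop 2: J rot1 at col 3 lands with bottom-row=0; cleared 0 line(s) (total 0); column heights now [0 2 3 3 3], max=3
Drop 3: S rot1 at col 1 lands with bottom-row=3; cleared 0 line(s) (total 0); column heights now [0 6 5 3 3], max=6

Answer: 0 6 5 3 3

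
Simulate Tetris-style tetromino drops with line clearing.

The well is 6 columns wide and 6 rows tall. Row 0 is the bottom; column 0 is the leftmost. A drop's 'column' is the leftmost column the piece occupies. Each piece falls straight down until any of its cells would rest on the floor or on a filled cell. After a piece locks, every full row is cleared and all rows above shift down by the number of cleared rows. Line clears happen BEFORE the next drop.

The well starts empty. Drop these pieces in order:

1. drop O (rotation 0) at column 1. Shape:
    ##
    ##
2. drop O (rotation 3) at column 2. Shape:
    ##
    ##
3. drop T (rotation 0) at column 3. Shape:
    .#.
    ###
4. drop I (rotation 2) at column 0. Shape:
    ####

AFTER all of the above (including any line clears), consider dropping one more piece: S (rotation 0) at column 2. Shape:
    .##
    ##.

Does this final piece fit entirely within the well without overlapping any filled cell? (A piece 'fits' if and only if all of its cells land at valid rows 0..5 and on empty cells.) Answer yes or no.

Drop 1: O rot0 at col 1 lands with bottom-row=0; cleared 0 line(s) (total 0); column heights now [0 2 2 0 0 0], max=2
Drop 2: O rot3 at col 2 lands with bottom-row=2; cleared 0 line(s) (total 0); column heights now [0 2 4 4 0 0], max=4
Drop 3: T rot0 at col 3 lands with bottom-row=4; cleared 0 line(s) (total 0); column heights now [0 2 4 5 6 5], max=6
Drop 4: I rot2 at col 0 lands with bottom-row=5; cleared 0 line(s) (total 0); column heights now [6 6 6 6 6 5], max=6
Test piece S rot0 at col 2 (width 3): heights before test = [6 6 6 6 6 5]; fits = False

Answer: no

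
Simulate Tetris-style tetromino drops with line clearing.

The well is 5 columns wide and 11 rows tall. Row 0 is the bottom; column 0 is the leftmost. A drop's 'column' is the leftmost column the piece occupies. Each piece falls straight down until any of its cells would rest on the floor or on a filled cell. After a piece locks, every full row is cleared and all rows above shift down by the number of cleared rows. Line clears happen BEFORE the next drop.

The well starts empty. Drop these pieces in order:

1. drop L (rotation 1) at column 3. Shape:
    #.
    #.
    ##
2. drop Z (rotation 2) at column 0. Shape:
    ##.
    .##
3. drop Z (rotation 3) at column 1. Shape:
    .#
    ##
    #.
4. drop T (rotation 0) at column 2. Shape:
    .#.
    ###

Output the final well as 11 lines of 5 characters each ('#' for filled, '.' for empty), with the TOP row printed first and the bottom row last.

Answer: .....
.....
.....
.....
...#.
..###
..#..
.##..
.#.#.
##.#.
.####

Derivation:
Drop 1: L rot1 at col 3 lands with bottom-row=0; cleared 0 line(s) (total 0); column heights now [0 0 0 3 1], max=3
Drop 2: Z rot2 at col 0 lands with bottom-row=0; cleared 0 line(s) (total 0); column heights now [2 2 1 3 1], max=3
Drop 3: Z rot3 at col 1 lands with bottom-row=2; cleared 0 line(s) (total 0); column heights now [2 4 5 3 1], max=5
Drop 4: T rot0 at col 2 lands with bottom-row=5; cleared 0 line(s) (total 0); column heights now [2 4 6 7 6], max=7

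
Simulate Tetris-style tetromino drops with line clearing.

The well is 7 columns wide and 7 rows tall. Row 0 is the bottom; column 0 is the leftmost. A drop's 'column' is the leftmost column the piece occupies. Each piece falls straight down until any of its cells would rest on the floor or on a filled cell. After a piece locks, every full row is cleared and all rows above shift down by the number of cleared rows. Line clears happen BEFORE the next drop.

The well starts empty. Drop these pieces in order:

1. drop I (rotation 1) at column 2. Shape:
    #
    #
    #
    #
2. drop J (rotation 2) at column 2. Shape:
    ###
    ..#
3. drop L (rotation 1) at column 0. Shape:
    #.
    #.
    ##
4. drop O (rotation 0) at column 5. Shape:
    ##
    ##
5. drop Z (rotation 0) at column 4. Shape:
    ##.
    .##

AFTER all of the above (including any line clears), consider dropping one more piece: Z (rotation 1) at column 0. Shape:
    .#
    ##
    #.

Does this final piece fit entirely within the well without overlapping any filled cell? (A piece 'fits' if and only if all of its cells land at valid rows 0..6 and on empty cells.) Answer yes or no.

Drop 1: I rot1 at col 2 lands with bottom-row=0; cleared 0 line(s) (total 0); column heights now [0 0 4 0 0 0 0], max=4
Drop 2: J rot2 at col 2 lands with bottom-row=3; cleared 0 line(s) (total 0); column heights now [0 0 5 5 5 0 0], max=5
Drop 3: L rot1 at col 0 lands with bottom-row=0; cleared 0 line(s) (total 0); column heights now [3 1 5 5 5 0 0], max=5
Drop 4: O rot0 at col 5 lands with bottom-row=0; cleared 0 line(s) (total 0); column heights now [3 1 5 5 5 2 2], max=5
Drop 5: Z rot0 at col 4 lands with bottom-row=4; cleared 0 line(s) (total 0); column heights now [3 1 5 5 6 6 5], max=6
Test piece Z rot1 at col 0 (width 2): heights before test = [3 1 5 5 6 6 5]; fits = True

Answer: yes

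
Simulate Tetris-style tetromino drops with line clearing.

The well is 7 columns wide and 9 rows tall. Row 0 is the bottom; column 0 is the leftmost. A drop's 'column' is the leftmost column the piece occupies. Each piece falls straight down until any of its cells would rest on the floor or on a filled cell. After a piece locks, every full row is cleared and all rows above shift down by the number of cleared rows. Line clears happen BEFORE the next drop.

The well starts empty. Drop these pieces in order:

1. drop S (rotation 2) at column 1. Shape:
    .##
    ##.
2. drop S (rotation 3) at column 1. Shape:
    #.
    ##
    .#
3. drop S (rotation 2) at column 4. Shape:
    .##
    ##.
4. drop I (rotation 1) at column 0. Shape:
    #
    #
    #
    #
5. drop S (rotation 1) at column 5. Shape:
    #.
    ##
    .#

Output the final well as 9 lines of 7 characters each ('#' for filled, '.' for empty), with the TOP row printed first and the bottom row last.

Drop 1: S rot2 at col 1 lands with bottom-row=0; cleared 0 line(s) (total 0); column heights now [0 1 2 2 0 0 0], max=2
Drop 2: S rot3 at col 1 lands with bottom-row=2; cleared 0 line(s) (total 0); column heights now [0 5 4 2 0 0 0], max=5
Drop 3: S rot2 at col 4 lands with bottom-row=0; cleared 0 line(s) (total 0); column heights now [0 5 4 2 1 2 2], max=5
Drop 4: I rot1 at col 0 lands with bottom-row=0; cleared 0 line(s) (total 0); column heights now [4 5 4 2 1 2 2], max=5
Drop 5: S rot1 at col 5 lands with bottom-row=2; cleared 0 line(s) (total 0); column heights now [4 5 4 2 1 5 4], max=5

Answer: .......
.......
.......
.......
.#...#.
###..##
#.#...#
#.##.##
###.##.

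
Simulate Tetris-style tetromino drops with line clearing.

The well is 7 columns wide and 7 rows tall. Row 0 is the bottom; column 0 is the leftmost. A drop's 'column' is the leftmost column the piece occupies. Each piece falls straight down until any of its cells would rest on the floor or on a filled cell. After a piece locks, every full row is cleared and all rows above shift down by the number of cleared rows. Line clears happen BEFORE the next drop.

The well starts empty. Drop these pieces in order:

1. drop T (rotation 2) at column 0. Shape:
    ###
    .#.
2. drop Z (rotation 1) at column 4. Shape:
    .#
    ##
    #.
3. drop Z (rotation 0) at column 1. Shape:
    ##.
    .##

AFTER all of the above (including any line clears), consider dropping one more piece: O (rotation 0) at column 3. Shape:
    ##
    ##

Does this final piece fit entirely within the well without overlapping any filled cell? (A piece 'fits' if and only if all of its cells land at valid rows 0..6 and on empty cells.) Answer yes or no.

Answer: yes

Derivation:
Drop 1: T rot2 at col 0 lands with bottom-row=0; cleared 0 line(s) (total 0); column heights now [2 2 2 0 0 0 0], max=2
Drop 2: Z rot1 at col 4 lands with bottom-row=0; cleared 0 line(s) (total 0); column heights now [2 2 2 0 2 3 0], max=3
Drop 3: Z rot0 at col 1 lands with bottom-row=2; cleared 0 line(s) (total 0); column heights now [2 4 4 3 2 3 0], max=4
Test piece O rot0 at col 3 (width 2): heights before test = [2 4 4 3 2 3 0]; fits = True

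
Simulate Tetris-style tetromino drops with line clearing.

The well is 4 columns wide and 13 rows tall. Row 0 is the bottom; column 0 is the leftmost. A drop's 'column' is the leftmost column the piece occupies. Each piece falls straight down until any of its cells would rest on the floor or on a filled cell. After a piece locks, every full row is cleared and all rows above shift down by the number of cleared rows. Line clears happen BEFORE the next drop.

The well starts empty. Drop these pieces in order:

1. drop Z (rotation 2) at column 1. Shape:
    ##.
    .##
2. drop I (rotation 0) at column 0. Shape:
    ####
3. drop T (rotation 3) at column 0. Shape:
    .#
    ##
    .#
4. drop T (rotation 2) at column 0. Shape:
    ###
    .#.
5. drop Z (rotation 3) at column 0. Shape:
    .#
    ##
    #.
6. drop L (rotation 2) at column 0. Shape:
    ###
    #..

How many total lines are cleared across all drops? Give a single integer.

Answer: 1

Derivation:
Drop 1: Z rot2 at col 1 lands with bottom-row=0; cleared 0 line(s) (total 0); column heights now [0 2 2 1], max=2
Drop 2: I rot0 at col 0 lands with bottom-row=2; cleared 1 line(s) (total 1); column heights now [0 2 2 1], max=2
Drop 3: T rot3 at col 0 lands with bottom-row=2; cleared 0 line(s) (total 1); column heights now [4 5 2 1], max=5
Drop 4: T rot2 at col 0 lands with bottom-row=5; cleared 0 line(s) (total 1); column heights now [7 7 7 1], max=7
Drop 5: Z rot3 at col 0 lands with bottom-row=7; cleared 0 line(s) (total 1); column heights now [9 10 7 1], max=10
Drop 6: L rot2 at col 0 lands with bottom-row=9; cleared 0 line(s) (total 1); column heights now [11 11 11 1], max=11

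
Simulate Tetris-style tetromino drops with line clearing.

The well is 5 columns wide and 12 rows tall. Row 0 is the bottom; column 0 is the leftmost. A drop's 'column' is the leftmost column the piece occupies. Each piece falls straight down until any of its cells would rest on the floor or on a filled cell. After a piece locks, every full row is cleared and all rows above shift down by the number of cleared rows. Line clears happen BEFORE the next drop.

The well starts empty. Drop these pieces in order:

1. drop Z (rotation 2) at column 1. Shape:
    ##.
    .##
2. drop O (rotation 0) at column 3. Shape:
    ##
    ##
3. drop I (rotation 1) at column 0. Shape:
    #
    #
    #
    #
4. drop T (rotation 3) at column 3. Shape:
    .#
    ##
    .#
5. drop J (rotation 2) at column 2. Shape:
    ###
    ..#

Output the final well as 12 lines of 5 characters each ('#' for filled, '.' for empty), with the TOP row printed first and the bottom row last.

Answer: .....
.....
.....
.....
.....
..###
....#
....#
...##
#...#
#..##
#.##.

Derivation:
Drop 1: Z rot2 at col 1 lands with bottom-row=0; cleared 0 line(s) (total 0); column heights now [0 2 2 1 0], max=2
Drop 2: O rot0 at col 3 lands with bottom-row=1; cleared 0 line(s) (total 0); column heights now [0 2 2 3 3], max=3
Drop 3: I rot1 at col 0 lands with bottom-row=0; cleared 1 line(s) (total 1); column heights now [3 0 1 2 2], max=3
Drop 4: T rot3 at col 3 lands with bottom-row=2; cleared 0 line(s) (total 1); column heights now [3 0 1 4 5], max=5
Drop 5: J rot2 at col 2 lands with bottom-row=5; cleared 0 line(s) (total 1); column heights now [3 0 7 7 7], max=7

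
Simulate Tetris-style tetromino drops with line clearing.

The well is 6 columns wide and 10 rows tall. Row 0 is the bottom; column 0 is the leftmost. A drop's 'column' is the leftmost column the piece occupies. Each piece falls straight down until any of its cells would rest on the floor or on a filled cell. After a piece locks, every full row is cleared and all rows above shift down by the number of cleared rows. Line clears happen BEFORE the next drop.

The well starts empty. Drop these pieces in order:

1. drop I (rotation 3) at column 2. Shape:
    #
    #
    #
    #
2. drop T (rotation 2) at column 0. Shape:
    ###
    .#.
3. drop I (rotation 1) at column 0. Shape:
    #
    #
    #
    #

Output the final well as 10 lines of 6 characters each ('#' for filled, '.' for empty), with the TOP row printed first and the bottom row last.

Drop 1: I rot3 at col 2 lands with bottom-row=0; cleared 0 line(s) (total 0); column heights now [0 0 4 0 0 0], max=4
Drop 2: T rot2 at col 0 lands with bottom-row=3; cleared 0 line(s) (total 0); column heights now [5 5 5 0 0 0], max=5
Drop 3: I rot1 at col 0 lands with bottom-row=5; cleared 0 line(s) (total 0); column heights now [9 5 5 0 0 0], max=9

Answer: ......
#.....
#.....
#.....
#.....
###...
.##...
..#...
..#...
..#...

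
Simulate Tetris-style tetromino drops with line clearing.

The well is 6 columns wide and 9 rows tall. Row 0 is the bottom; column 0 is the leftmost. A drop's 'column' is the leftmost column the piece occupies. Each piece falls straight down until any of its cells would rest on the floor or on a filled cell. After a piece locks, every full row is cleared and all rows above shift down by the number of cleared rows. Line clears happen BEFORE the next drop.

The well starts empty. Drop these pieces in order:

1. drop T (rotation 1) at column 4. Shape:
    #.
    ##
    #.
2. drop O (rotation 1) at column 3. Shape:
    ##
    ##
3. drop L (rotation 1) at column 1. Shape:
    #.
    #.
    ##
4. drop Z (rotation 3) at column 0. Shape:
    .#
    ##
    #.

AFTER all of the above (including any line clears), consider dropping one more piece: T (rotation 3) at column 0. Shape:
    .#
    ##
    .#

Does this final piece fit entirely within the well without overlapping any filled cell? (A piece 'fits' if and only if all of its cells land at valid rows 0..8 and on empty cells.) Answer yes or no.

Answer: yes

Derivation:
Drop 1: T rot1 at col 4 lands with bottom-row=0; cleared 0 line(s) (total 0); column heights now [0 0 0 0 3 2], max=3
Drop 2: O rot1 at col 3 lands with bottom-row=3; cleared 0 line(s) (total 0); column heights now [0 0 0 5 5 2], max=5
Drop 3: L rot1 at col 1 lands with bottom-row=0; cleared 0 line(s) (total 0); column heights now [0 3 1 5 5 2], max=5
Drop 4: Z rot3 at col 0 lands with bottom-row=2; cleared 0 line(s) (total 0); column heights now [4 5 1 5 5 2], max=5
Test piece T rot3 at col 0 (width 2): heights before test = [4 5 1 5 5 2]; fits = True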